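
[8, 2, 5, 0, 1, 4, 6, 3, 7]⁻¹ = [3, 4, 1, 7, 5, 2, 6, 8, 0]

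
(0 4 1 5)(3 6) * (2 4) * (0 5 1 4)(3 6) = (0 2)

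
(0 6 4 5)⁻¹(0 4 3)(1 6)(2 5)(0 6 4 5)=(0 2)(1 4)(3 6 5)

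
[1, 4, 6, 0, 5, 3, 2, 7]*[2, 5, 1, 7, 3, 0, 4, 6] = [5, 3, 4, 2, 0, 7, 1, 6]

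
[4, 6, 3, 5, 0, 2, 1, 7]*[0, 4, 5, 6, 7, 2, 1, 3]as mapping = [0→7, 1→1, 2→6, 3→2, 4→0, 5→5, 6→4, 7→3]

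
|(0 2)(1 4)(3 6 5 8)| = 4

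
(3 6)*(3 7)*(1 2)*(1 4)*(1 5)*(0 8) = (0 8)(1 2 4 5)(3 6 7)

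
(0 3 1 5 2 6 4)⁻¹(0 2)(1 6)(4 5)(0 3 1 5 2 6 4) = (0 2)(3 6)(4 5)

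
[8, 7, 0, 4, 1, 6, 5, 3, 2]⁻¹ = [2, 4, 8, 7, 3, 6, 5, 1, 0]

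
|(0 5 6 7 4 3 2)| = 7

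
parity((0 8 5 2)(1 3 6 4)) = even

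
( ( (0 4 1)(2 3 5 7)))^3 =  (2 7 5 3)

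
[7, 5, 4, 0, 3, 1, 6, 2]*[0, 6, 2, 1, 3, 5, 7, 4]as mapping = [0→4, 1→5, 2→3, 3→0, 4→1, 5→6, 6→7, 7→2]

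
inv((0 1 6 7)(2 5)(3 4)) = (0 7 6 1)(2 5)(3 4)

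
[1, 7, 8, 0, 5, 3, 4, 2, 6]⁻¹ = [3, 0, 7, 5, 6, 4, 8, 1, 2]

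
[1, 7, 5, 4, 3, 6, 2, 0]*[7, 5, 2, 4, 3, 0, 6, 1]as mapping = [0→5, 1→1, 2→0, 3→3, 4→4, 5→6, 6→2, 7→7]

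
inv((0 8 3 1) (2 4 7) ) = (0 1 3 8) (2 7 4) 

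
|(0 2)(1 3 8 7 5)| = 10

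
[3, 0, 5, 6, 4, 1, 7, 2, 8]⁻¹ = [1, 5, 7, 0, 4, 2, 3, 6, 8]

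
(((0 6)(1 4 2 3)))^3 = (0 6)(1 3 2 4)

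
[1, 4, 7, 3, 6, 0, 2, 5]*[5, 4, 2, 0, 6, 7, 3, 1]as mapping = [0→4, 1→6, 2→1, 3→0, 4→3, 5→5, 6→2, 7→7]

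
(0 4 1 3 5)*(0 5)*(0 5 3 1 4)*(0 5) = (0 5 3)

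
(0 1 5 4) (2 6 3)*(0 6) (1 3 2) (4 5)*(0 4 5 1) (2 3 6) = (0 6 3) (1 5) (2 4) 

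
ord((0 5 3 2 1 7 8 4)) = 8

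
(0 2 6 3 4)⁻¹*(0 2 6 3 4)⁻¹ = (0 3 2 4 6)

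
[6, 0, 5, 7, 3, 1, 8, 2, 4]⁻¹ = [1, 5, 7, 4, 8, 2, 0, 3, 6]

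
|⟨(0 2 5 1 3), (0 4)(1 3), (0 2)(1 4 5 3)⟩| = 360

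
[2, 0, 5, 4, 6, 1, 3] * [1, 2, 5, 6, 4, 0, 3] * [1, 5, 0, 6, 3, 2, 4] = [2, 5, 1, 3, 6, 0, 4]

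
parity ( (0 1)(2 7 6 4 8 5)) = even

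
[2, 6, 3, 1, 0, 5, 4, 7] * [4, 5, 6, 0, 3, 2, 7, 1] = [6, 7, 0, 5, 4, 2, 3, 1]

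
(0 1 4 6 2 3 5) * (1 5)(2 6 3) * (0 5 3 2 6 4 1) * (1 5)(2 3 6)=(0 6 4 3)(1 5)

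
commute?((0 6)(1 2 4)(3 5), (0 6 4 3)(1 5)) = no:(0 6)(1 2 4)(3 5) * (0 6 4 3)(1 5) = (0 4 5)(1 2 3), (0 6 4 3)(1 5) * (0 6)(1 2 4)(3 5) = (1 3 6)(2 4 5)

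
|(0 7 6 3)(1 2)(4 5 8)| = 12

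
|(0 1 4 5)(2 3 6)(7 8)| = 12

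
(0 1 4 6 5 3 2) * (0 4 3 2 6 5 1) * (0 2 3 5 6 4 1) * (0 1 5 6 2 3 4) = (0 3)(1 6)(2 5 4)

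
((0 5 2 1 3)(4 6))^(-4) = (0 5 2 1 3)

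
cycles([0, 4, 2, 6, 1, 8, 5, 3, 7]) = (1 4)(3 6 5 8 7)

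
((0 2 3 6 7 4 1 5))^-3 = (0 4 3 5 7 2 1 6)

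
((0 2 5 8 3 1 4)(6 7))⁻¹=(0 4 1 3 8 5 2)(6 7)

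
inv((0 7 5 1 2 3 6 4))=(0 4 6 3 2 1 5 7)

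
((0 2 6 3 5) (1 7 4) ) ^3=(0 3 2 5 6) 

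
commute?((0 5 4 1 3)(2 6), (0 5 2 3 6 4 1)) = no:(0 5 4 1 3)(2 6) * (0 5 2 3 6 4 1) = (0 2 4)(1 6 3 5), (0 5 2 3 6 4 1) * (0 5 4 1 3)(2 6) = (0 4 3 2)(1 5 6)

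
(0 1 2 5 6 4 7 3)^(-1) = (0 3 7 4 6 5 2 1)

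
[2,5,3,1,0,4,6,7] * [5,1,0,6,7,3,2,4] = [0,3,6,1,5,7,2,4]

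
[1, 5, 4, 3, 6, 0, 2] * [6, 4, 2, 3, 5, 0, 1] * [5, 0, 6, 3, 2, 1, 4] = [2, 5, 1, 3, 0, 4, 6]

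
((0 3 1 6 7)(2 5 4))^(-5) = (2 5 4)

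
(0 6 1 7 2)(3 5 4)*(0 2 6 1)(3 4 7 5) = (0 1 5 7 6)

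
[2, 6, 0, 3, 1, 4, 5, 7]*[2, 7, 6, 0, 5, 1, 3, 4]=[6, 3, 2, 0, 7, 5, 1, 4]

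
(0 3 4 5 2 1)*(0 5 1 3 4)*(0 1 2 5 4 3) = (0 3 1 4 2)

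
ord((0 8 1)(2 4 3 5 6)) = 15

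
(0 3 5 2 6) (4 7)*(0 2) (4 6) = (0 3 5) (2 4 7 6) 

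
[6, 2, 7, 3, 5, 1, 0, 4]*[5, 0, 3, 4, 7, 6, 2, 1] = [2, 3, 1, 4, 6, 0, 5, 7]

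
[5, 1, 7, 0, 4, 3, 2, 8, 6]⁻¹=[3, 1, 6, 5, 4, 0, 8, 2, 7]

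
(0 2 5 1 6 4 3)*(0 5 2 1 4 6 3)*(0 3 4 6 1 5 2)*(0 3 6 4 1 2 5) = (2 3 5 4 6)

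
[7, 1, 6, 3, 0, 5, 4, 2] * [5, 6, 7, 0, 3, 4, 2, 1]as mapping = [0→1, 1→6, 2→2, 3→0, 4→5, 5→4, 6→3, 7→7]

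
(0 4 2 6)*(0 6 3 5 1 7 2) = (0 4) (1 7 2 3 5) 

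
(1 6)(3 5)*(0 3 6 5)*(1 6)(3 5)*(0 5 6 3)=(0 6 3 5 1)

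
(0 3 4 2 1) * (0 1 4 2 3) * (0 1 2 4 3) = (0 1 2 3 4)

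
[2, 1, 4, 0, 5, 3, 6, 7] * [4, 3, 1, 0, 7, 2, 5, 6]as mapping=[0→1, 1→3, 2→7, 3→4, 4→2, 5→0, 6→5, 7→6]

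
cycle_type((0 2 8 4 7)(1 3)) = 2.5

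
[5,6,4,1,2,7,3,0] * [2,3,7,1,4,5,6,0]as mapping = [0→5,1→6,2→4,3→3,4→7,5→0,6→1,7→2]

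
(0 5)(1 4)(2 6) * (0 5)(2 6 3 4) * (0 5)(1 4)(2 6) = (0 5)(1 6 2 3)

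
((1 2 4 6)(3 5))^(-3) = (1 2 4 6)(3 5)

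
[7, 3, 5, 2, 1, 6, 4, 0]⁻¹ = [7, 4, 3, 1, 6, 2, 5, 0]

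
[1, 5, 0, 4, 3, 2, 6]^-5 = [2, 0, 5, 4, 3, 1, 6]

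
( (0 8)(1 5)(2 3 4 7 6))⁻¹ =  (0 8)(1 5)(2 6 7 4 3)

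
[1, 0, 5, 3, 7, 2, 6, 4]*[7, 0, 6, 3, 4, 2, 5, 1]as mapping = [0→0, 1→7, 2→2, 3→3, 4→1, 5→6, 6→5, 7→4]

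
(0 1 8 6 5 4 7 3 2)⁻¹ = (0 2 3 7 4 5 6 8 1)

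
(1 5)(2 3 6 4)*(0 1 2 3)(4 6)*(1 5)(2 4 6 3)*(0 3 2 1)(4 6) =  (0 5 6 2 3 4 1)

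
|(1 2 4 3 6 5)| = 6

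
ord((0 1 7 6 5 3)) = 6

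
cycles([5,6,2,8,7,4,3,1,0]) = (0 5 4 7 1 6 3 8)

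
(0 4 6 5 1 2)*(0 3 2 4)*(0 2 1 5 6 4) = (0 2 3 1)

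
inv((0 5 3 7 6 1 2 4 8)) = (0 8 4 2 1 6 7 3 5)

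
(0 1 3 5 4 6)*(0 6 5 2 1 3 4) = (0 3 2 1 4 5)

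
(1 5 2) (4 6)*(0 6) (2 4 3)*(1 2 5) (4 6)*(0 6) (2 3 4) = (0 2 3 5) (4 6) 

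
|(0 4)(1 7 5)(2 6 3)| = 6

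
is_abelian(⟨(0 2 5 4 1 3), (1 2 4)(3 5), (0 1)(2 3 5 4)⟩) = no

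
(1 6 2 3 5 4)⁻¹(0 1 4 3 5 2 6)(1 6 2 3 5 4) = (0 6 1 5 4 3 2)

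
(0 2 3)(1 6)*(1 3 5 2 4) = (0 4 1 6 3)(2 5)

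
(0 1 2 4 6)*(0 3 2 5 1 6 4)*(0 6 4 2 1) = (0 4 2 6 3 1 5)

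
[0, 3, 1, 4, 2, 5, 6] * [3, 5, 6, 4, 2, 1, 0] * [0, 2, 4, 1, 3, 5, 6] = [1, 3, 5, 4, 6, 2, 0]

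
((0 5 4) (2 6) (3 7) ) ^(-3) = (2 6) (3 7) 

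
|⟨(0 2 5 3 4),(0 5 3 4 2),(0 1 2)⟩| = 360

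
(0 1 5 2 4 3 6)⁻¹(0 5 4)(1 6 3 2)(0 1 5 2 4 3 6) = (0 6 4 5)(1 2 3)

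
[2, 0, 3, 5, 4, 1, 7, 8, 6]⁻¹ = [1, 5, 0, 2, 4, 3, 8, 6, 7]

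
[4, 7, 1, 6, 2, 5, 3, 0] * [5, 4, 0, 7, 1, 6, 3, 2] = [1, 2, 4, 3, 0, 6, 7, 5]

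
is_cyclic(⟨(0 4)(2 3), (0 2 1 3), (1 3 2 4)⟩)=no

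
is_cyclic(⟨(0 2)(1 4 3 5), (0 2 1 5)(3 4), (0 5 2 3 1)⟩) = no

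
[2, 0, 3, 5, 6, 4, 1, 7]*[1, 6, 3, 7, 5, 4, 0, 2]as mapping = [0→3, 1→1, 2→7, 3→4, 4→0, 5→5, 6→6, 7→2]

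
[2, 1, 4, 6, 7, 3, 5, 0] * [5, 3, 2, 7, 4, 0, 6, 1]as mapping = [0→2, 1→3, 2→4, 3→6, 4→1, 5→7, 6→0, 7→5]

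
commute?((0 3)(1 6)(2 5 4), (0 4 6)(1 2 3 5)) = no:(0 3)(1 6)(2 5 4)*(0 4 6)(1 2 3 5) = (0 5 6 2 1)(3 4), (0 4 6)(1 2 3 5)*(0 3)(1 6)(2 5 4) = (0 2)(1 5 6 3 4)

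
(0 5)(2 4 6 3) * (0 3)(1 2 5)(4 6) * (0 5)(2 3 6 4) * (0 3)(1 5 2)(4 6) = (0 5 4 1)(2 6)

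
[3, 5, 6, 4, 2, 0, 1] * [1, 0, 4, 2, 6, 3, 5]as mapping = [0→2, 1→3, 2→5, 3→6, 4→4, 5→1, 6→0]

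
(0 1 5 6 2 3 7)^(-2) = (0 3 6 1 7 2 5)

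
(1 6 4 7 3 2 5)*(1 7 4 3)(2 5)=(1 6 3 5 7)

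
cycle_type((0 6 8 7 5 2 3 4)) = 8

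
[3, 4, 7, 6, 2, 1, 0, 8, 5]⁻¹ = [6, 5, 4, 0, 1, 8, 3, 2, 7]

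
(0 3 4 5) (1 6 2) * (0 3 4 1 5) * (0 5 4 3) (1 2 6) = (0 3 2 4 5) 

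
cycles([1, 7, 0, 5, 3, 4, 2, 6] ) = (0 1 7 6 2)(3 5 4)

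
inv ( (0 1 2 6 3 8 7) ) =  (0 7 8 3 6 2 1) 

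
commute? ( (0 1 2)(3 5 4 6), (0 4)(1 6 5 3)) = no: (0 1 2)(3 5 4 6)*(0 4)(1 6 5 3) = (0 6 1 2 4 5), (0 4)(1 6 5 3)*(0 1 2)(3 5 4 6) = (0 6 4 1 3 2)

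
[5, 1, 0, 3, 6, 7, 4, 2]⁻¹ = [2, 1, 7, 3, 6, 0, 4, 5]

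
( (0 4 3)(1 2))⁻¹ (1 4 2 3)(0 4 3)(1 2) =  (0 2 3 1)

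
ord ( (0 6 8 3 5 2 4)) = 7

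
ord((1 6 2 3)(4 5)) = 4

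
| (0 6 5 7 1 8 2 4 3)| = 9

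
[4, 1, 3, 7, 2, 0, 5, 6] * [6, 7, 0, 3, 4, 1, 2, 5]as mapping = [0→4, 1→7, 2→3, 3→5, 4→0, 5→6, 6→1, 7→2]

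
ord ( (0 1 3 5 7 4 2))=7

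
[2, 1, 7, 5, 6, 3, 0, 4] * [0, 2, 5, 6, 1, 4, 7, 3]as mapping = [0→5, 1→2, 2→3, 3→4, 4→7, 5→6, 6→0, 7→1]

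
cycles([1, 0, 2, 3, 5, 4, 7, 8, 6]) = (0 1)(4 5)(6 7 8)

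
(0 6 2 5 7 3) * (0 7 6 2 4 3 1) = (0 2 5 6 4 3 7 1)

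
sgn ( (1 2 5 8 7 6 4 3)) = -1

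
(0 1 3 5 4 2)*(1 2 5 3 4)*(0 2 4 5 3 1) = (0 4 3 1 5)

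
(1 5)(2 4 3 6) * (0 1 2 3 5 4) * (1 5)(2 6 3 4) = (0 5 6 4 1 2)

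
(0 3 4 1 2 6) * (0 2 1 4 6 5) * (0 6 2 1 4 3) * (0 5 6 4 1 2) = (0 5 4 3)(2 6)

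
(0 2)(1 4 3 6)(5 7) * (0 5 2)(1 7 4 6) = (1 6 7 2 5 4 3)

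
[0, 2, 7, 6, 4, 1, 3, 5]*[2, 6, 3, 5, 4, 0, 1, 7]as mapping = [0→2, 1→3, 2→7, 3→1, 4→4, 5→6, 6→5, 7→0]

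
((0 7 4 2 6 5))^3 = (0 2)(4 5)(6 7)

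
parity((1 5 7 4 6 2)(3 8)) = even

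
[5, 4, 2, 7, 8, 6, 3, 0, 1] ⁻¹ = [7, 8, 2, 6, 1, 0, 5, 3, 4] 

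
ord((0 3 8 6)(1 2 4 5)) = 4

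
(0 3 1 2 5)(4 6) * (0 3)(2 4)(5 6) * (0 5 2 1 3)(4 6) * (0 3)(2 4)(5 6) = (0 6 1 5 3)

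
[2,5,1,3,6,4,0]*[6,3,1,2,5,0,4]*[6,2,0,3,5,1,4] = [2,6,3,0,5,1,4]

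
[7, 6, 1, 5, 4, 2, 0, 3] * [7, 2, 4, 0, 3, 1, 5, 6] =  [6, 5, 2, 1, 3, 4, 7, 0] 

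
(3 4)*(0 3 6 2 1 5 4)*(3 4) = (0 4 6 2 1 5 3)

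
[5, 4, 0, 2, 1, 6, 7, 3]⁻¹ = [2, 4, 3, 7, 1, 0, 5, 6]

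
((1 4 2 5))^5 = (1 4 2 5)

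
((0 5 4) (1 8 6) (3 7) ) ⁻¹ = (0 4 5) (1 6 8) (3 7) 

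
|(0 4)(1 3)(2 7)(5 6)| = 2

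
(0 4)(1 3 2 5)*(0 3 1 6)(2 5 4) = (0 2 4 3 5 6)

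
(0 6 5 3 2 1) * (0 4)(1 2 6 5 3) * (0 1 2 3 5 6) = (0 6 5 2 3)(1 4)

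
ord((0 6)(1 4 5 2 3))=10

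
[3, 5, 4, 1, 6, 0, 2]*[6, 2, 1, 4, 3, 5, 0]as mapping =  [0→4, 1→5, 2→3, 3→2, 4→0, 5→6, 6→1]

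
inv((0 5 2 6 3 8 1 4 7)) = (0 7 4 1 8 3 6 2 5)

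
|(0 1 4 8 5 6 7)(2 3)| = 14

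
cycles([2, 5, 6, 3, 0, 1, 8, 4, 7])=(0 2 6 8 7 4)(1 5)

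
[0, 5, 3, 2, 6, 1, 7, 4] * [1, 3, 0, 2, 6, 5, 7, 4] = [1, 5, 2, 0, 7, 3, 4, 6]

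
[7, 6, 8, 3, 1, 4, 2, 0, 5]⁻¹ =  [7, 4, 6, 3, 5, 8, 1, 0, 2]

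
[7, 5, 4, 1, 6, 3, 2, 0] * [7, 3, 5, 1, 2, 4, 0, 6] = [6, 4, 2, 3, 0, 1, 5, 7]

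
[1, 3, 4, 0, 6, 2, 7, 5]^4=[1, 3, 5, 0, 2, 7, 4, 6]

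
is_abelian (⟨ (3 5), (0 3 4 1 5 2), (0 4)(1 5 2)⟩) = no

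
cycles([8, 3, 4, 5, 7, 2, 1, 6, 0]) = (0 8) (1 3 5 2 4 7 6) 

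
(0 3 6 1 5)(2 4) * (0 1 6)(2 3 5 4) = (0 5 1 4 3)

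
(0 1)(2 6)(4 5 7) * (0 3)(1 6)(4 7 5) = (0 6 2 1 3)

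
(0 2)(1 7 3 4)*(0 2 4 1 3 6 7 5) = (0 4 3 1 5)(6 7)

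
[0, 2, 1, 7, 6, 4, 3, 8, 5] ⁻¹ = [0, 2, 1, 6, 5, 8, 4, 3, 7] 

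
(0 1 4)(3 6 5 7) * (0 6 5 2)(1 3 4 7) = (0 3 5 1 7 4 6 2)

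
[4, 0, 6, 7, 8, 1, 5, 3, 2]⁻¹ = [1, 5, 8, 7, 0, 6, 2, 3, 4]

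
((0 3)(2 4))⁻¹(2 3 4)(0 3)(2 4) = (0 2 4)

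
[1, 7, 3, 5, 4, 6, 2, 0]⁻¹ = [7, 0, 6, 2, 4, 3, 5, 1]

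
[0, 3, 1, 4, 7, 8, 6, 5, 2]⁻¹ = [0, 2, 8, 1, 3, 7, 6, 4, 5]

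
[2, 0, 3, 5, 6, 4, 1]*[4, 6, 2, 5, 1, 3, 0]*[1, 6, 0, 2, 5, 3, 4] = [0, 5, 3, 2, 1, 6, 4]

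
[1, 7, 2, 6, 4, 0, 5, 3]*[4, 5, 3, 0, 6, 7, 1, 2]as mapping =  [0→5, 1→2, 2→3, 3→1, 4→6, 5→4, 6→7, 7→0]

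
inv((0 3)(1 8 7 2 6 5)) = (0 3)(1 5 6 2 7 8)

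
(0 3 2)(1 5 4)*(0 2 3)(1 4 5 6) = (1 6)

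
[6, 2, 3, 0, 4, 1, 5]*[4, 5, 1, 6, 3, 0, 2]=[2, 1, 6, 4, 3, 5, 0]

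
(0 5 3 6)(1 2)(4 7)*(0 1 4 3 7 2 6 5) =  (1 6)(2 4)(3 5 7)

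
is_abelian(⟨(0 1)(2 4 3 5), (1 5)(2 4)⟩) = no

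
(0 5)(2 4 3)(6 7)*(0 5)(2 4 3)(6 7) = (2 3 4)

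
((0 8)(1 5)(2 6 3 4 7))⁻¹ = (0 8)(1 5)(2 7 4 3 6)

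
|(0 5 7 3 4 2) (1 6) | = 6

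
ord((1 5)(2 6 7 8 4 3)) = 6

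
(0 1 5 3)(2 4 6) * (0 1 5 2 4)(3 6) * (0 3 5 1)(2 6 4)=(0 1 6 2 3)(4 5)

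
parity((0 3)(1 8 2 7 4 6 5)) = odd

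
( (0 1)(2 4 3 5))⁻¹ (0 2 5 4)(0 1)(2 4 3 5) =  (1 4 2 3)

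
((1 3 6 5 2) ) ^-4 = (1 3 6 5 2) 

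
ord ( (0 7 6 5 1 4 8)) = 7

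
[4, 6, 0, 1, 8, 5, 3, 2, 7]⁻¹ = [2, 3, 7, 6, 0, 5, 1, 8, 4]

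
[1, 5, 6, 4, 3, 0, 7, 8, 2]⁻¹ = [5, 0, 8, 4, 3, 1, 2, 6, 7]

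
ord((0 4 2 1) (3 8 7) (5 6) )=12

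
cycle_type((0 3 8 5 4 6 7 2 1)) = 9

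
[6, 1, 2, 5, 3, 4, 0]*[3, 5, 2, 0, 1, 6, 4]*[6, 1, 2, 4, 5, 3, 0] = [5, 3, 2, 0, 6, 1, 4]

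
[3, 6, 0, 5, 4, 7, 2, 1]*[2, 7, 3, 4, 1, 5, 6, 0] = [4, 6, 2, 5, 1, 0, 3, 7]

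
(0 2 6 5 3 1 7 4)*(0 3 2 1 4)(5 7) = (0 1 5 2 6 7)(3 4)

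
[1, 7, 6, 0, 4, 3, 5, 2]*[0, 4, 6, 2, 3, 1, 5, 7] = [4, 7, 5, 0, 3, 2, 1, 6]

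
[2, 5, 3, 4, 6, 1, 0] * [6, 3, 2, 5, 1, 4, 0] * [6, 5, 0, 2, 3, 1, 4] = [0, 3, 1, 5, 6, 2, 4]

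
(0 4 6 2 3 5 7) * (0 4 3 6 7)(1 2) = (0 3 5)(1 2 6)(4 7)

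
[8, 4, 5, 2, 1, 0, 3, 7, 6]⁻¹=[5, 4, 3, 6, 1, 2, 8, 7, 0]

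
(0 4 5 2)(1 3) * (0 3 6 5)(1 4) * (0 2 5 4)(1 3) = (0 3)(1 6 4 2)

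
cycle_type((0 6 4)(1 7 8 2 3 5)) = 3.6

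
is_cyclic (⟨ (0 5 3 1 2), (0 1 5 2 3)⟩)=yes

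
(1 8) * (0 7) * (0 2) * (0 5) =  (0 7 2 5)(1 8)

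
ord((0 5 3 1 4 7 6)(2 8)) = 14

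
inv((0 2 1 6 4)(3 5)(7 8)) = (0 4 6 1 2)(3 5)(7 8)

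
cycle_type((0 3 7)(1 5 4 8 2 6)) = 3.6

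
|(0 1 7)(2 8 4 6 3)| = 15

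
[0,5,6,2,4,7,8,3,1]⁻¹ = [0,8,3,7,4,1,2,5,6]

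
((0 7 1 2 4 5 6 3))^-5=(0 2 6 7 4 3 1 5)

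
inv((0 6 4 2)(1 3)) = (0 2 4 6)(1 3)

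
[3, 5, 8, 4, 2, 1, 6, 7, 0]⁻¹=[8, 5, 4, 0, 3, 1, 6, 7, 2]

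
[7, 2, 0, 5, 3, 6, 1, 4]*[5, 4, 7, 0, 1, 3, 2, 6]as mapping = [0→6, 1→7, 2→5, 3→3, 4→0, 5→2, 6→4, 7→1]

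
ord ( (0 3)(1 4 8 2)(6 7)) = 4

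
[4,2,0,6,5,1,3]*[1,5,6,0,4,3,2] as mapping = [0→4,1→6,2→1,3→2,4→3,5→5,6→0] 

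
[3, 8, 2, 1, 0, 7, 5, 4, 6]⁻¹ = [4, 3, 2, 0, 7, 6, 8, 5, 1]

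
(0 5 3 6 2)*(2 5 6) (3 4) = (0 6 5 4 3 2) 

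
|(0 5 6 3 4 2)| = 6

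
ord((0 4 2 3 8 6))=6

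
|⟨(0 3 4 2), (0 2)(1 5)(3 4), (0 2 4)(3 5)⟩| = 720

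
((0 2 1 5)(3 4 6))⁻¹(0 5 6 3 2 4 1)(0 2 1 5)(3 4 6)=(0 3 4 1 6 5 2)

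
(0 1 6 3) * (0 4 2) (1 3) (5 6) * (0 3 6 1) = (0 6) (1 5) (2 3 4) 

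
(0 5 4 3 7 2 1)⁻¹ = (0 1 2 7 3 4 5)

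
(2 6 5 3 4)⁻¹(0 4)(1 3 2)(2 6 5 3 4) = (0 2)(1 4 6)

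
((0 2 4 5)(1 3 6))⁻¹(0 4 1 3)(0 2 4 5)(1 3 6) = (2 5 3 6)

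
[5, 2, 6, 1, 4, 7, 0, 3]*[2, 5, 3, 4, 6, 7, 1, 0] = [7, 3, 1, 5, 6, 0, 2, 4]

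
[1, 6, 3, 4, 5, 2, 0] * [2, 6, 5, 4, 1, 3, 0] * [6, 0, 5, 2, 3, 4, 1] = [1, 6, 3, 0, 2, 4, 5]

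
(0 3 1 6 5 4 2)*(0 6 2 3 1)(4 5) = (0 1 2 6 4 3)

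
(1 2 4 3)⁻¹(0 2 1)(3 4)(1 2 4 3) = (0 4 2)(1 3)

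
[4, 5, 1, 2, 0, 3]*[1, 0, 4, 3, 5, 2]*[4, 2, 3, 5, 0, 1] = [1, 3, 4, 0, 2, 5]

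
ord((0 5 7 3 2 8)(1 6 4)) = 6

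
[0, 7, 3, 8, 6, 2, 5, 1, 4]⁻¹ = [0, 7, 5, 2, 8, 6, 4, 1, 3]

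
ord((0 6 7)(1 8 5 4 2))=15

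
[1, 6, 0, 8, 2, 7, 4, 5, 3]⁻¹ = [2, 0, 4, 8, 6, 7, 1, 5, 3]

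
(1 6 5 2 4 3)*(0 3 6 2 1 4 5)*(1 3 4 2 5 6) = (0 4 1 5 3 2 6) 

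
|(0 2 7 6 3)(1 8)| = 10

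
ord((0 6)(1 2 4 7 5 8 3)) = 14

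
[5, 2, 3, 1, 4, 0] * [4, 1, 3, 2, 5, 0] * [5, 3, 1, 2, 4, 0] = [5, 2, 1, 3, 0, 4] 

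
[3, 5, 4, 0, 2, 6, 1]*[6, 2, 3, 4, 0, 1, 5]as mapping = [0→4, 1→1, 2→0, 3→6, 4→3, 5→5, 6→2]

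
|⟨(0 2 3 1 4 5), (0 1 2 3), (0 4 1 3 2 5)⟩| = 720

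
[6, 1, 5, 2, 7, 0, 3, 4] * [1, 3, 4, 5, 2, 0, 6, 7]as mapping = [0→6, 1→3, 2→0, 3→4, 4→7, 5→1, 6→5, 7→2]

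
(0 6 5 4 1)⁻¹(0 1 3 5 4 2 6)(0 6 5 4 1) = (0 3 4 1 2 5 6)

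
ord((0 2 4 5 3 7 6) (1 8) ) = 14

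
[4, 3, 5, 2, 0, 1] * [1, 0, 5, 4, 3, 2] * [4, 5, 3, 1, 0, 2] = [1, 0, 3, 2, 5, 4]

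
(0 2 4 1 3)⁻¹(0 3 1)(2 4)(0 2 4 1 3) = (0 3 2)(1 4)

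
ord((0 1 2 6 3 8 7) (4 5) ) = 14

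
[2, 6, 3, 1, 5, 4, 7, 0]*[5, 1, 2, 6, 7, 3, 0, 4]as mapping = [0→2, 1→0, 2→6, 3→1, 4→3, 5→7, 6→4, 7→5]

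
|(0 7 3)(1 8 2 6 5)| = 15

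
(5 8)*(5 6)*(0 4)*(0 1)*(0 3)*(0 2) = (0 4 1 3 2)(5 8 6)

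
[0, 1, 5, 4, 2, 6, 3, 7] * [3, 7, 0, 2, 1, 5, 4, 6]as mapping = [0→3, 1→7, 2→5, 3→1, 4→0, 5→4, 6→2, 7→6]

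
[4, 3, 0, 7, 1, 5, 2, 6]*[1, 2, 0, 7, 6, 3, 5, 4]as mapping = [0→6, 1→7, 2→1, 3→4, 4→2, 5→3, 6→0, 7→5]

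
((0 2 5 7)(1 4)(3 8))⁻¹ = (0 7 5 2)(1 4)(3 8)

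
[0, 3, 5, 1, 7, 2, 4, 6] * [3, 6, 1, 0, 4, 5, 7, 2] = [3, 0, 5, 6, 2, 1, 4, 7]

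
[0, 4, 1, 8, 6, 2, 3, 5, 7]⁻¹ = [0, 2, 5, 6, 1, 7, 4, 8, 3]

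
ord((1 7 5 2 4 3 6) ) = 7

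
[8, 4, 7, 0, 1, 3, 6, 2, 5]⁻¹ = [3, 4, 7, 5, 1, 8, 6, 2, 0]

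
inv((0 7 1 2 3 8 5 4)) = (0 4 5 8 3 2 1 7)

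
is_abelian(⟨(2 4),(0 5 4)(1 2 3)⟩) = no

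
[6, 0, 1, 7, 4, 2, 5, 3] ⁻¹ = [1, 2, 5, 7, 4, 6, 0, 3] 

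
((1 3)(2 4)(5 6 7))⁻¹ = (1 3)(2 4)(5 7 6)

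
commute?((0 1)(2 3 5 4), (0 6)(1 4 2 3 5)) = no:(0 1)(2 3 5 4) * (0 6)(1 4 2 3 5) = (0 4 3 1 6)(2 5), (0 6)(1 4 2 3 5) * (0 1)(2 3 5 4) = (0 6 1 2 5)(3 4)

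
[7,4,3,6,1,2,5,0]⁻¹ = [7,4,5,2,1,6,3,0]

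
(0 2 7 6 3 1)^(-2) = (0 3 7)(1 6 2)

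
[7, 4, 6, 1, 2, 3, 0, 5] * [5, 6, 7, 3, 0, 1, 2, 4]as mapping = [0→4, 1→0, 2→2, 3→6, 4→7, 5→3, 6→5, 7→1]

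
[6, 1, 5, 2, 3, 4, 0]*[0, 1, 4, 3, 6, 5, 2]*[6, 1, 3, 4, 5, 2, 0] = [3, 1, 2, 5, 4, 0, 6]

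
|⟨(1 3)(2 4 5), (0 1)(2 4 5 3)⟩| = 720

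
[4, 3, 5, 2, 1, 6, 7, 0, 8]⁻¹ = [7, 4, 3, 1, 0, 2, 5, 6, 8]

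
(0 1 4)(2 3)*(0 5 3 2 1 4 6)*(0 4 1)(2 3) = (0 1 6 4 5 2 3)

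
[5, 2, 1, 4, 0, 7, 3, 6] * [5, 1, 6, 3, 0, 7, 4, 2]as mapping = [0→7, 1→6, 2→1, 3→0, 4→5, 5→2, 6→3, 7→4]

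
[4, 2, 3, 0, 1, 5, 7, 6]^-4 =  [4, 2, 3, 0, 1, 5, 6, 7]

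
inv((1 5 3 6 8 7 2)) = (1 2 7 8 6 3 5)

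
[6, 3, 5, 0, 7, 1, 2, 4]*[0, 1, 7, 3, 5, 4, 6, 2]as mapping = [0→6, 1→3, 2→4, 3→0, 4→2, 5→1, 6→7, 7→5]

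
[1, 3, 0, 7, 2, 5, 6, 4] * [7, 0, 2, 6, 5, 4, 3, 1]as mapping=[0→0, 1→6, 2→7, 3→1, 4→2, 5→4, 6→3, 7→5]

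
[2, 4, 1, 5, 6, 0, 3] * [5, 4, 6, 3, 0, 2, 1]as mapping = [0→6, 1→0, 2→4, 3→2, 4→1, 5→5, 6→3]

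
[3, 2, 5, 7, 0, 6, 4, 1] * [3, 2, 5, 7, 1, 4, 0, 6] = [7, 5, 4, 6, 3, 0, 1, 2]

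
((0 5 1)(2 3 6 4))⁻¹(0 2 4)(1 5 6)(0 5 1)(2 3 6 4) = (0 1 4)(2 5 3)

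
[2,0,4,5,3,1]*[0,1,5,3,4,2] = [5,0,4,2,3,1]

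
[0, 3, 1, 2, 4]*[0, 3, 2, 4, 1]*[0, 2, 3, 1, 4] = [0, 4, 1, 3, 2]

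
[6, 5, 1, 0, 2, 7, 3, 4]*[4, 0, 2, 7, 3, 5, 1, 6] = [1, 5, 0, 4, 2, 6, 7, 3]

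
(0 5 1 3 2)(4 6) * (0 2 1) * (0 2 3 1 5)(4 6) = (2 3 5)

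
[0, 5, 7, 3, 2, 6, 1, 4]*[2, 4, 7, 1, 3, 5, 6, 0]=[2, 5, 0, 1, 7, 6, 4, 3]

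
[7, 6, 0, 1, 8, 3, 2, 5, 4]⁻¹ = [2, 3, 6, 5, 8, 7, 1, 0, 4]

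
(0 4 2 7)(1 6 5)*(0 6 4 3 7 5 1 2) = (0 3 7 6 1 4)(2 5)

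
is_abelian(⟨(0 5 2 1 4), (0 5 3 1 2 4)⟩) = no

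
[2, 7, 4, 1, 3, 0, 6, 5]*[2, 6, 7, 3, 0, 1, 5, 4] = [7, 4, 0, 6, 3, 2, 5, 1]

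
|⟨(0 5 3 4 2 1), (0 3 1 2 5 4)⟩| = 720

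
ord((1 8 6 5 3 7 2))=7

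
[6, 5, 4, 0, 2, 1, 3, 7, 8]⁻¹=[3, 5, 4, 6, 2, 1, 0, 7, 8]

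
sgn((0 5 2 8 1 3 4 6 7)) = 1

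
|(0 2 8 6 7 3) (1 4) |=6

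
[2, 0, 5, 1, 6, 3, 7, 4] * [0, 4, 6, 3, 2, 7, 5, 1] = [6, 0, 7, 4, 5, 3, 1, 2]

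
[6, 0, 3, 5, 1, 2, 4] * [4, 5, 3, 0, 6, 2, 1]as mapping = [0→1, 1→4, 2→0, 3→2, 4→5, 5→3, 6→6]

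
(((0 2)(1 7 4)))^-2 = (1 7 4)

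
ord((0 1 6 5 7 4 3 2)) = 8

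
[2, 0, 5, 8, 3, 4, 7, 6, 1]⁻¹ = [1, 8, 0, 4, 5, 2, 7, 6, 3]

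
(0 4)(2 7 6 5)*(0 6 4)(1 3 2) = (1 3 2 7 4 6 5)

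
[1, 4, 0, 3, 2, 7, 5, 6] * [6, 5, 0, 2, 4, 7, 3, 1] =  [5, 4, 6, 2, 0, 1, 7, 3]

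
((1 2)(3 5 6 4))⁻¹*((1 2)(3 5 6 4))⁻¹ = (3 6)(4 5)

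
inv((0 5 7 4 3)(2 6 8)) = (0 3 4 7 5)(2 8 6)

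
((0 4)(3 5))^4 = ()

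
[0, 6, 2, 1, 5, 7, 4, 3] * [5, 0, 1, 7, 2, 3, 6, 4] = [5, 6, 1, 0, 3, 4, 2, 7]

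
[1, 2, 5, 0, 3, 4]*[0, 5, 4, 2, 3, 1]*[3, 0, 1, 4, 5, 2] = [2, 5, 0, 3, 1, 4]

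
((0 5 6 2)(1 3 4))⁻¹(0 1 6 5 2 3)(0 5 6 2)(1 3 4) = (0 4 5 3 2 6)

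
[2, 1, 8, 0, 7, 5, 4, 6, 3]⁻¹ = [3, 1, 0, 8, 6, 5, 7, 4, 2]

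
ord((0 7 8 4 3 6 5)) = 7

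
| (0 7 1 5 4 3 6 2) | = 8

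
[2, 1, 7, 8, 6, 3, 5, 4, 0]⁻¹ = [8, 1, 0, 5, 7, 6, 4, 2, 3]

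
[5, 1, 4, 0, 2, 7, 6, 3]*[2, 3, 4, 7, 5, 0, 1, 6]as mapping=[0→0, 1→3, 2→5, 3→2, 4→4, 5→6, 6→1, 7→7]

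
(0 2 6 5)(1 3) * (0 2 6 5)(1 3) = (0 6)(2 5)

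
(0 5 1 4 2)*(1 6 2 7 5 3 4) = (0 3 4 7 5 6 2)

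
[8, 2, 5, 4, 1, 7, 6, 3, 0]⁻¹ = [8, 4, 1, 7, 3, 2, 6, 5, 0]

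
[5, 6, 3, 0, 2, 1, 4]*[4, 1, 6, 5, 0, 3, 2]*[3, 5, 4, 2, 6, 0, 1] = [2, 4, 0, 6, 1, 5, 3]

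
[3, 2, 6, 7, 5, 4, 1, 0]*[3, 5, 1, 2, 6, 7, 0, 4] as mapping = [0→2, 1→1, 2→0, 3→4, 4→7, 5→6, 6→5, 7→3] 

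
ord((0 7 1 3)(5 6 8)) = 12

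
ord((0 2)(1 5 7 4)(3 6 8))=12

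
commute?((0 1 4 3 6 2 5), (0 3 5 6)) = no:(0 1 4 3 6 2 5)*(0 3 5 6) = (0 1 4 5 3)(2 6), (0 3 5 6)*(0 1 4 3 6 2 5) = (0 6 1 4 3)(2 5)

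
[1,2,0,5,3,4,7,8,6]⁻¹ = [2,0,1,4,5,3,8,6,7]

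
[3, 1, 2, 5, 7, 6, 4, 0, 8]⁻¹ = [7, 1, 2, 0, 6, 3, 5, 4, 8]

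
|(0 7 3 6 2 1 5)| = 7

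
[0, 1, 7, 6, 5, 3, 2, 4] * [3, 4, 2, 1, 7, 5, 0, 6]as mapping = [0→3, 1→4, 2→6, 3→0, 4→5, 5→1, 6→2, 7→7]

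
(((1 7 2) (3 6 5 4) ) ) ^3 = (3 4 5 6) 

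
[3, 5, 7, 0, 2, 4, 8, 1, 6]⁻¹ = [3, 7, 4, 0, 5, 1, 8, 2, 6]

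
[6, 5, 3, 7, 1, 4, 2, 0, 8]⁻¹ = [7, 4, 6, 2, 5, 1, 0, 3, 8]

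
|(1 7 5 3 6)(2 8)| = 10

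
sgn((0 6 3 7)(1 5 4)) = -1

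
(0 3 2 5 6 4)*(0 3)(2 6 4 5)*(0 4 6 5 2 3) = (0 4)(2 3 5 6)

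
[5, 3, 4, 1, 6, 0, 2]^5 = [5, 3, 6, 1, 2, 0, 4]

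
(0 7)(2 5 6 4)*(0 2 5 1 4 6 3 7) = (1 4 5 3 7 2)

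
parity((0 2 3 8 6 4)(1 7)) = even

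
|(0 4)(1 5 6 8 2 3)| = 6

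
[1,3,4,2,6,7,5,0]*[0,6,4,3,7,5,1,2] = [6,3,7,4,1,2,5,0]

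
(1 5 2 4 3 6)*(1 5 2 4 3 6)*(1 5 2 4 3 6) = (1 4)(2 6)(3 5)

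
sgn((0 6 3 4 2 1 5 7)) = -1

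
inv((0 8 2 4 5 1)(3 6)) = (0 1 5 4 2 8)(3 6)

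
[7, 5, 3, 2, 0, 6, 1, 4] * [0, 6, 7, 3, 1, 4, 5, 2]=[2, 4, 3, 7, 0, 5, 6, 1]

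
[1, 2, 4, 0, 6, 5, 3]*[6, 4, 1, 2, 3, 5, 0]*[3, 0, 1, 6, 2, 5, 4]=[2, 0, 6, 4, 3, 5, 1]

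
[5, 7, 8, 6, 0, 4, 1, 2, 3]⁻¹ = [4, 6, 7, 8, 5, 0, 3, 1, 2]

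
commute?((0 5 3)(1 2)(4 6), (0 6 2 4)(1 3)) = no:(0 5 3)(1 2)(4 6)*(0 6 2 4)(1 3) = (0 5 1 4 2 3 6), (0 6 2 4)(1 3)*(0 5 3)(1 2)(4 6) = (0 4 5 3 2 6 1)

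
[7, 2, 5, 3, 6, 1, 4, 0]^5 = [7, 5, 1, 3, 6, 2, 4, 0]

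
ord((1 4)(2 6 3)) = 6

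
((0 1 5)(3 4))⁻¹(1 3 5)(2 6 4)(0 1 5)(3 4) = (0 5 4)(2 6 3)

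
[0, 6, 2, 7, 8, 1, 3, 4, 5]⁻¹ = [0, 5, 2, 6, 7, 8, 1, 3, 4]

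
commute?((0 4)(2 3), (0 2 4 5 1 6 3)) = no:(0 4)(2 3) * (0 2 4 5 1 6 3) = (0 5 1 6 3 4 2), (0 2 4 5 1 6 3) * (0 4)(2 3) = (0 3 4 5 1 6 2)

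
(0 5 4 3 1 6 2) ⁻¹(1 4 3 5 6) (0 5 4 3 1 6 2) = (1 4 2 6 3) 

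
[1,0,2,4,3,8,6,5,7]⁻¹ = [1,0,2,4,3,7,6,8,5]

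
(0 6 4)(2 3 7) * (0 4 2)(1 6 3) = (0 3 7)(1 6 2)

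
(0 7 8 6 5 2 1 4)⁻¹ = (0 4 1 2 5 6 8 7)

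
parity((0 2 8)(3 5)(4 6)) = even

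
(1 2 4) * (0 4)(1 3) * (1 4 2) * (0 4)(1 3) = (0 2 4 1 3)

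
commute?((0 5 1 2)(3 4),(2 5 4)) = no:(0 5 1 2)(3 4) * (2 5 4) = (0 4 3 2)(1 5),(2 5 4) * (0 5 1 2)(3 4) = (0 5 3 4)(1 2)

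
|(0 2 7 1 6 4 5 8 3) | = 9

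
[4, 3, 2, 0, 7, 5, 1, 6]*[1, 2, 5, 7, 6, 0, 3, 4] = [6, 7, 5, 1, 4, 0, 2, 3]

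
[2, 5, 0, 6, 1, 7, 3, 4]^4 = [0, 1, 2, 3, 4, 5, 6, 7]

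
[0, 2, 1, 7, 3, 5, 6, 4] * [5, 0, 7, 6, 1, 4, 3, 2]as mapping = [0→5, 1→7, 2→0, 3→2, 4→6, 5→4, 6→3, 7→1]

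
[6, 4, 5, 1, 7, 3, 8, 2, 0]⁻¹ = [8, 3, 7, 5, 1, 2, 0, 4, 6]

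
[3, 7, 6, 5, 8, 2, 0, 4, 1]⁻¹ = [6, 8, 5, 0, 7, 3, 2, 1, 4]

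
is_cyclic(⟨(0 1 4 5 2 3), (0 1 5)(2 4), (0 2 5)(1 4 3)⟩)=no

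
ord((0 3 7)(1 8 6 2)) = 12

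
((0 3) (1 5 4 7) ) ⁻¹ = (0 3) (1 7 4 5) 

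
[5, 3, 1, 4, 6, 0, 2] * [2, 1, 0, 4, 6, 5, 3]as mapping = [0→5, 1→4, 2→1, 3→6, 4→3, 5→2, 6→0]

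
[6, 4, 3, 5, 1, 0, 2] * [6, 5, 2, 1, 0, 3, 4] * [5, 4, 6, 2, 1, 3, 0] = [1, 5, 4, 2, 3, 0, 6] 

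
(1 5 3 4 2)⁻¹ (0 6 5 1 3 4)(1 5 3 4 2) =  (0 6 3 5 4 2)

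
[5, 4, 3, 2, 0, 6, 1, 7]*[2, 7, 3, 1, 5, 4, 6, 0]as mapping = [0→4, 1→5, 2→1, 3→3, 4→2, 5→6, 6→7, 7→0]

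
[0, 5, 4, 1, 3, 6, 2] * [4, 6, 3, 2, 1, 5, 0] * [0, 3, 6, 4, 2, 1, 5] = [2, 1, 3, 5, 6, 0, 4]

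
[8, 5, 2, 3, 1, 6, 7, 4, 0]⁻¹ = [8, 4, 2, 3, 7, 1, 5, 6, 0]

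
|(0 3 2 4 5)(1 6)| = 10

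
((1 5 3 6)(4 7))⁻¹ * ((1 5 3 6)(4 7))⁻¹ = (1 3)(5 6)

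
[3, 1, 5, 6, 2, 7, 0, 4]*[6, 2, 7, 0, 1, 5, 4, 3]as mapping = [0→0, 1→2, 2→5, 3→4, 4→7, 5→3, 6→6, 7→1]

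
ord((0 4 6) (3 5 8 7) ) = 12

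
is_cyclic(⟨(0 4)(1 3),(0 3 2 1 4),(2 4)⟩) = no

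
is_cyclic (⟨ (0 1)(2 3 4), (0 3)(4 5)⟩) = no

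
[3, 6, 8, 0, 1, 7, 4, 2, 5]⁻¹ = [3, 4, 7, 0, 6, 8, 1, 5, 2]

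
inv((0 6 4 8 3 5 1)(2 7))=(0 1 5 3 8 4 6)(2 7)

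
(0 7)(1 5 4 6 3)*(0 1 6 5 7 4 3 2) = (0 4 5 3 6 2)(1 7)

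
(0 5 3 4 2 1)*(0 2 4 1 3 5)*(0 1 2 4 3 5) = (0 1 4 3 2 5)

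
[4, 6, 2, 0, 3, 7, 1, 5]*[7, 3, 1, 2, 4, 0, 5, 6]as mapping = [0→4, 1→5, 2→1, 3→7, 4→2, 5→6, 6→3, 7→0]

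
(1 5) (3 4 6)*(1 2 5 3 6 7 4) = (1 3) (2 5) (4 7) 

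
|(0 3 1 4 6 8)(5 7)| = 6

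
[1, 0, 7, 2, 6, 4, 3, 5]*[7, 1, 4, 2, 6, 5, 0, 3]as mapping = [0→1, 1→7, 2→3, 3→4, 4→0, 5→6, 6→2, 7→5]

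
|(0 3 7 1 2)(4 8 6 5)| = 20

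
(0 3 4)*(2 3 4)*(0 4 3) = (0 3 2) 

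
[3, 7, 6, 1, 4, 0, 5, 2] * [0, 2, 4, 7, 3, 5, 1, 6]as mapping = [0→7, 1→6, 2→1, 3→2, 4→3, 5→0, 6→5, 7→4]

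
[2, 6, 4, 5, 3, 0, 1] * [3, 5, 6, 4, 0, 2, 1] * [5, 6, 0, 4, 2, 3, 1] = [1, 6, 5, 0, 2, 4, 3]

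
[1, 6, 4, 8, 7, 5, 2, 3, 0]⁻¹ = [8, 0, 6, 7, 2, 5, 1, 4, 3]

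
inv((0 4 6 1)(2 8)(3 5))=(0 1 6 4)(2 8)(3 5)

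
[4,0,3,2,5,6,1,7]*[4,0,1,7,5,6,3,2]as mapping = [0→5,1→4,2→7,3→1,4→6,5→3,6→0,7→2]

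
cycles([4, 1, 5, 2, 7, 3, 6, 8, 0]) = (0 4 7 8)(2 5 3)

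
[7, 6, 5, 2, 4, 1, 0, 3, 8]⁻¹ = [6, 5, 3, 7, 4, 2, 1, 0, 8]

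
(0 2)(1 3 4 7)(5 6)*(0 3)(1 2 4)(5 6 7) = (0 4 5 7 2 3 1)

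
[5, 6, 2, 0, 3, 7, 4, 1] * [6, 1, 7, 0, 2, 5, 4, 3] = [5, 4, 7, 6, 0, 3, 2, 1]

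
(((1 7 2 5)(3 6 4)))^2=(1 2)(3 4 6)(5 7)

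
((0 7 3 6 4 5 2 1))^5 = (0 5 3 1 4 7 2 6)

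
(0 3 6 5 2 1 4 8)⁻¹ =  (0 8 4 1 2 5 6 3)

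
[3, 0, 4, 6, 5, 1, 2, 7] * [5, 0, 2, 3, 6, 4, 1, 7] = [3, 5, 6, 1, 4, 0, 2, 7]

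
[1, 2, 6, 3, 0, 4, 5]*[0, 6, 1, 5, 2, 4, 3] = [6, 1, 3, 5, 0, 2, 4]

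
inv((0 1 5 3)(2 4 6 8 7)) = (0 3 5 1)(2 7 8 6 4)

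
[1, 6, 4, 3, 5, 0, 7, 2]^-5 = [6, 7, 5, 3, 0, 1, 2, 4]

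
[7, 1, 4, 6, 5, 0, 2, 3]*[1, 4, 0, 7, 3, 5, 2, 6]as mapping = [0→6, 1→4, 2→3, 3→2, 4→5, 5→1, 6→0, 7→7]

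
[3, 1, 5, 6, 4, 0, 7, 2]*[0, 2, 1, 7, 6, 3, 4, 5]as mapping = [0→7, 1→2, 2→3, 3→4, 4→6, 5→0, 6→5, 7→1]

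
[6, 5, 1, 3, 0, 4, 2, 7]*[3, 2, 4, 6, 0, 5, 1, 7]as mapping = [0→1, 1→5, 2→2, 3→6, 4→3, 5→0, 6→4, 7→7]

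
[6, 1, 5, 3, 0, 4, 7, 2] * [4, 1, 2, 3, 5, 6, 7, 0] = [7, 1, 6, 3, 4, 5, 0, 2] 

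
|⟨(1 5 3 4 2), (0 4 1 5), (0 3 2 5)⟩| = 720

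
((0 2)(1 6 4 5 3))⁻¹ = (0 2)(1 3 5 4 6)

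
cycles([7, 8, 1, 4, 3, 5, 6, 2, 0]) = (0 7 2 1 8)(3 4)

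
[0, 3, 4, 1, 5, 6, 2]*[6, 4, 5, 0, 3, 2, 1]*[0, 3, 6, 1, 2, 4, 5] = [5, 0, 1, 2, 6, 3, 4]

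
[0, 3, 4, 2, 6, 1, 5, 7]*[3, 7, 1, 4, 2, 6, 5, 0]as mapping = [0→3, 1→4, 2→2, 3→1, 4→5, 5→7, 6→6, 7→0]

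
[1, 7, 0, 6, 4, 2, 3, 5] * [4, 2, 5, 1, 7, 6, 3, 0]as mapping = [0→2, 1→0, 2→4, 3→3, 4→7, 5→5, 6→1, 7→6]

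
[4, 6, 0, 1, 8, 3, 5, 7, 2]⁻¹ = [2, 3, 8, 5, 0, 6, 1, 7, 4]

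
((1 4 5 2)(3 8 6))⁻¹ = (1 2 5 4)(3 6 8)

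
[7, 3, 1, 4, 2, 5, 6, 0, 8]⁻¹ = [7, 2, 4, 1, 3, 5, 6, 0, 8]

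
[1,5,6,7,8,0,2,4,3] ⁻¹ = [5,0,6,8,7,1,2,3,4] 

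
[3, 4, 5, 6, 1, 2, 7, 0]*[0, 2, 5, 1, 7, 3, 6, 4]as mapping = [0→1, 1→7, 2→3, 3→6, 4→2, 5→5, 6→4, 7→0]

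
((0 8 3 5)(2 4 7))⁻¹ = (0 5 3 8)(2 7 4)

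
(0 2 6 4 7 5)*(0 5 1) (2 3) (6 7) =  (0 3 2 7 1) (4 6) 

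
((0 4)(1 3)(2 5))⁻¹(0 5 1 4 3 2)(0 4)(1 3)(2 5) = (0 1 5 4 2 3)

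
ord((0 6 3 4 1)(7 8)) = 10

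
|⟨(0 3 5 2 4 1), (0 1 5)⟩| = 720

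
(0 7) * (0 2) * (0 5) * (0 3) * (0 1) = (0 7 2 5 3 1)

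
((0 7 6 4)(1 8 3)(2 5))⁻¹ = (0 4 6 7)(1 3 8)(2 5)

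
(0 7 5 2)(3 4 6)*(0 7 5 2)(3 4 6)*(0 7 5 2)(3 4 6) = (0 2 5 7)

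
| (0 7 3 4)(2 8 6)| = 12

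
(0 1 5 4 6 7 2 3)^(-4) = (0 6)(1 7)(2 5)(3 4)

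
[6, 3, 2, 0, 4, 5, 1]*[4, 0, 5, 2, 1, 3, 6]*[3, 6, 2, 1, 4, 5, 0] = [0, 2, 5, 4, 6, 1, 3] 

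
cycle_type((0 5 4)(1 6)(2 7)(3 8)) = 2^3.3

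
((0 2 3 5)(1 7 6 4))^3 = (0 5 3 2)(1 4 6 7)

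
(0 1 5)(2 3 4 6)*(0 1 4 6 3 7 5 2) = (0 4 3 6)(1 2 7 5)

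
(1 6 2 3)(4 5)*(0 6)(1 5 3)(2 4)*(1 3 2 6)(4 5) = (0 1)(2 3 4)(5 6)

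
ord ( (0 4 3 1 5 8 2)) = 7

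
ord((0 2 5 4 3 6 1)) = 7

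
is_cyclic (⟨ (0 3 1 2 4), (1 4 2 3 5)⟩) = no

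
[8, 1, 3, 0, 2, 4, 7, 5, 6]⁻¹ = [3, 1, 4, 2, 5, 7, 8, 6, 0]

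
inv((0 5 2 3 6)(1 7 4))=(0 6 3 2 5)(1 4 7)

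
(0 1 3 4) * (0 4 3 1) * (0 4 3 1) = (0 4 3 1)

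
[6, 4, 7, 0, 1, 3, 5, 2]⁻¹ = [3, 4, 7, 5, 1, 6, 0, 2]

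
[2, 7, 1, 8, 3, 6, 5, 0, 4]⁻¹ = [7, 2, 0, 4, 8, 6, 5, 1, 3]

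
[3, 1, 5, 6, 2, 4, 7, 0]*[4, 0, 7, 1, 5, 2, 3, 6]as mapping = [0→1, 1→0, 2→2, 3→3, 4→7, 5→5, 6→6, 7→4]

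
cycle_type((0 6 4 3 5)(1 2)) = 2.5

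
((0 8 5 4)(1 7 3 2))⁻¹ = (0 4 5 8)(1 2 3 7)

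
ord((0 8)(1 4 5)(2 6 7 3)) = 12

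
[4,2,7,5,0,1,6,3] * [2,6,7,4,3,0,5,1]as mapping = [0→3,1→7,2→1,3→0,4→2,5→6,6→5,7→4]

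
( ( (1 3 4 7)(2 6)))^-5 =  (1 7 4 3)(2 6)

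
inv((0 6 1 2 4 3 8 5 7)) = (0 7 5 8 3 4 2 1 6)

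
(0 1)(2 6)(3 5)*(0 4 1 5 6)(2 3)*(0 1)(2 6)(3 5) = (0 3 2 1 4)(5 6)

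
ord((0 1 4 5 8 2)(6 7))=6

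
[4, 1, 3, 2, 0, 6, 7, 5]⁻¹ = [4, 1, 3, 2, 0, 7, 5, 6]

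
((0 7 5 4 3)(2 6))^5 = (2 6)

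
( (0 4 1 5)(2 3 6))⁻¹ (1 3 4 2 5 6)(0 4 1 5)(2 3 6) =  (0 2 5 6 1 3)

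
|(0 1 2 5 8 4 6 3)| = 8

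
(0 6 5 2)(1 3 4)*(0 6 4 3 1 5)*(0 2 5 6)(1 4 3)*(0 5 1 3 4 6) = (0 4)(1 6 2 5)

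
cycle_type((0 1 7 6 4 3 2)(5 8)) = 2.7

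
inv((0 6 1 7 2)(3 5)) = (0 2 7 1 6)(3 5)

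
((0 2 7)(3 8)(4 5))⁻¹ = (0 7 2)(3 8)(4 5)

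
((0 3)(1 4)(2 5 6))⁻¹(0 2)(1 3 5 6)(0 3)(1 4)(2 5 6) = (0 6 2 4)(3 5)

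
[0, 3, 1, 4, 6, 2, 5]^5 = [0, 2, 5, 1, 3, 6, 4]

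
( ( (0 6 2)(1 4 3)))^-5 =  (0 6 2)(1 4 3)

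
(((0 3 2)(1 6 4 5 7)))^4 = (0 3 2)(1 7 5 4 6)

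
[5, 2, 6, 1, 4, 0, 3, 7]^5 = [5, 2, 6, 1, 4, 0, 3, 7]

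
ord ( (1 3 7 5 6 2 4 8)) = 8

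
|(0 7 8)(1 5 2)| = 3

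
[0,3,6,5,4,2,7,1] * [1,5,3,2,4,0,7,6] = [1,2,7,0,4,3,6,5]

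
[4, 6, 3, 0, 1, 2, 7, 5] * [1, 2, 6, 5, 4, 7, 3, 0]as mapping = [0→4, 1→3, 2→5, 3→1, 4→2, 5→6, 6→0, 7→7]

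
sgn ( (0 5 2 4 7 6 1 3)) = -1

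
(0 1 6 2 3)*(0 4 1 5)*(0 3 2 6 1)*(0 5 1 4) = (0 1 4 5 3)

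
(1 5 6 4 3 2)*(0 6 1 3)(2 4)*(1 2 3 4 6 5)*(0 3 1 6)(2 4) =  (0 5 4 3)(1 6)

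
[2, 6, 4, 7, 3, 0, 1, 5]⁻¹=[5, 6, 0, 4, 2, 7, 1, 3]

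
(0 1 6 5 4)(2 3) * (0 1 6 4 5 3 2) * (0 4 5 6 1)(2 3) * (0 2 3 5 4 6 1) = (1 4 2 5)(3 6)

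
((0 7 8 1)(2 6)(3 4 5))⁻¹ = (0 1 8 7)(2 6)(3 5 4)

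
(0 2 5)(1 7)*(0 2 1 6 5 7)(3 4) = (0 1)(2 7 6 5)(3 4)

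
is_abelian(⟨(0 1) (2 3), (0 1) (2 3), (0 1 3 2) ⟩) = no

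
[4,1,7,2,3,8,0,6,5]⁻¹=[6,1,3,4,0,8,7,2,5]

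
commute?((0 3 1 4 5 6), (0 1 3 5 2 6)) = no:(0 3 1 4 5 6)*(0 1 3 5 2 6) = (0 5)(1 4 2 6), (0 1 3 5 2 6)*(0 3 1 4 5 6) = (0 4 5 2)(3 6)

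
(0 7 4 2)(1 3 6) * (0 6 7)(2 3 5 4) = (1 5 4 3 7 2 6)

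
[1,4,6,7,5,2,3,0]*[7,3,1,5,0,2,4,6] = [3,0,4,6,2,1,5,7]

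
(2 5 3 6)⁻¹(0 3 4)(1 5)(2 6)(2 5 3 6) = (0 6 4)(1 3)(2 5)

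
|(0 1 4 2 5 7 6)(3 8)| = 14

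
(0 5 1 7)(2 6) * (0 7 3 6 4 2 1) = (0 5)(1 3 6)(2 4)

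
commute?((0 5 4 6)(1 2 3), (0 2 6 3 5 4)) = no:(0 5 4 6)(1 2 3)*(0 2 6 3 5 4) = (0 4 3 1 6 2 5), (0 2 6 3 5 4)*(0 5 4 6)(1 2 3) = (0 3 4 5 6 1 2)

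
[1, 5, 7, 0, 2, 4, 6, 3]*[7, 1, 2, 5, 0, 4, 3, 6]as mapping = [0→1, 1→4, 2→6, 3→7, 4→2, 5→0, 6→3, 7→5]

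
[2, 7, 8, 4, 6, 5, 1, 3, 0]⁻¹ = [8, 6, 0, 7, 3, 5, 4, 1, 2]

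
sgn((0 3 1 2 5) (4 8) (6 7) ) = 1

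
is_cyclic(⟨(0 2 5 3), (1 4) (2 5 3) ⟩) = no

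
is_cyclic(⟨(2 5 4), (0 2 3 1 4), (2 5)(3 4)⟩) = no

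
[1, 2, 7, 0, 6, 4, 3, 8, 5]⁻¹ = [3, 0, 1, 6, 5, 8, 4, 2, 7]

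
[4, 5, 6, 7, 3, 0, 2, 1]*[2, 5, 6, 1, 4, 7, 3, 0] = [4, 7, 3, 0, 1, 2, 6, 5]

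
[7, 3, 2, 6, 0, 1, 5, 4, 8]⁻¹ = [4, 5, 2, 1, 7, 6, 3, 0, 8]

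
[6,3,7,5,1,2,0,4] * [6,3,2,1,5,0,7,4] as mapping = [0→7,1→1,2→4,3→0,4→3,5→2,6→6,7→5] 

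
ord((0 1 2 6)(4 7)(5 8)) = 4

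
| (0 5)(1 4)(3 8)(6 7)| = 2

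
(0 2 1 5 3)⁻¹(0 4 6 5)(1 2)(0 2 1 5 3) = (1 5)(2 4 6 3)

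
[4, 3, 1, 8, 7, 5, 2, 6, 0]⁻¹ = [8, 2, 6, 1, 0, 5, 7, 4, 3]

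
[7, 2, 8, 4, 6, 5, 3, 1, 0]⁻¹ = [8, 7, 1, 6, 3, 5, 4, 0, 2]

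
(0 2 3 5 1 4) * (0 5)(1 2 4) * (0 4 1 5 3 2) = (0 1 5)(3 4)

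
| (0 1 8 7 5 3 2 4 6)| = 9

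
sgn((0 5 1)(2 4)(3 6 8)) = -1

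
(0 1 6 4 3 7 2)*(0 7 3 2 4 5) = (0 1 6 5)(2 7 4)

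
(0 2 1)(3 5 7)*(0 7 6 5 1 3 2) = (1 7 2 3)(5 6)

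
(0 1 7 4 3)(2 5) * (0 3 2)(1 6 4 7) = (0 6 4 2 5)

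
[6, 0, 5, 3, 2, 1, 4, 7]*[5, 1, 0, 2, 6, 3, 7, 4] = [7, 5, 3, 2, 0, 1, 6, 4]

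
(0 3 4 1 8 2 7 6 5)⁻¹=(0 5 6 7 2 8 1 4 3)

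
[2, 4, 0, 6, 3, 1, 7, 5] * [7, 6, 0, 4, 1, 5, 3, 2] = [0, 1, 7, 3, 4, 6, 2, 5]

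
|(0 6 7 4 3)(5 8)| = 10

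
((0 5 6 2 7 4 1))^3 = (0 2 1 6 4 5 7)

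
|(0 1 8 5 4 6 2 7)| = 8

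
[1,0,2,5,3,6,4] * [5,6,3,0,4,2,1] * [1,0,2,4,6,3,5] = [5,3,4,2,1,0,6]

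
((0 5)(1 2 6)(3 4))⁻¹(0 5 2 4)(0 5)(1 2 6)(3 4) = (0 6 3 5)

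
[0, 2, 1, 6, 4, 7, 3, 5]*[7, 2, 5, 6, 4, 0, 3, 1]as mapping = [0→7, 1→5, 2→2, 3→3, 4→4, 5→1, 6→6, 7→0]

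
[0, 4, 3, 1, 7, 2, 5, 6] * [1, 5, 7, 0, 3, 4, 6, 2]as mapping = [0→1, 1→3, 2→0, 3→5, 4→2, 5→7, 6→4, 7→6]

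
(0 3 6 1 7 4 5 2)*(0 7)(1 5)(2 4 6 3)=(0 2 7 6 5 4 1)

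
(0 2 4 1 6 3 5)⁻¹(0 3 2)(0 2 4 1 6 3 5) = (2 5 4)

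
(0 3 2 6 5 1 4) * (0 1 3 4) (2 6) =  (0 4 1) (3 6 5) 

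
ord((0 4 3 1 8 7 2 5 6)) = 9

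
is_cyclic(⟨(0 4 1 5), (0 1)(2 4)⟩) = no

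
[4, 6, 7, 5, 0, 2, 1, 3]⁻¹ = [4, 6, 5, 7, 0, 3, 1, 2]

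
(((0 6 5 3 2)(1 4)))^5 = (1 4)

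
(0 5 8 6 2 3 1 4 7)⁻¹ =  (0 7 4 1 3 2 6 8 5)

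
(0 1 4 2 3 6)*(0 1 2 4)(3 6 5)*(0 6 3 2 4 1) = (0 4 1 6)(2 3 5)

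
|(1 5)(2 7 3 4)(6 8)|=4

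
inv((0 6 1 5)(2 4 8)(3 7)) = (0 5 1 6)(2 8 4)(3 7)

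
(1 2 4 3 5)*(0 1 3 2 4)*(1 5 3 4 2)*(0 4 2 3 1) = (0 5 2 4)(1 3)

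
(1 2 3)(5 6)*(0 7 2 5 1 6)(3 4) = (0 7 2 4 3 6 1 5)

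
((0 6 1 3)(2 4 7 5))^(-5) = (0 3 1 6)(2 5 7 4)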